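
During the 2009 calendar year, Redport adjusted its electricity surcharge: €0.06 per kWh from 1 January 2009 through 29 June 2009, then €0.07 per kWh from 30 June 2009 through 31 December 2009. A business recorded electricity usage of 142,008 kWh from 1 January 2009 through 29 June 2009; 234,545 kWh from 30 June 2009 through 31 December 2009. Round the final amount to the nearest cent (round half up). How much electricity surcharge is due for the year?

€24938.63

1 January – 29 June 2009: 142,008 kWh at €0.06/kWh → €8520.48
30 June – 31 December 2009: 234,545 kWh at €0.07/kWh → €16418.15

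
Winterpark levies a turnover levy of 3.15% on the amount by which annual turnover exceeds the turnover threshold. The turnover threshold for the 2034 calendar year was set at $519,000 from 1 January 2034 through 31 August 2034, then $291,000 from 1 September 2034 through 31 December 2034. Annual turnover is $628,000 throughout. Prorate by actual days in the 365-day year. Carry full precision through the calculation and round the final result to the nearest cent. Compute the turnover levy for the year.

$5,834.06

1 January – 31 August 2034: 243 days, exemption $519,000 → ($628,000 − $519,000) × 3.15% × 243/365 = $2,285.8644
1 September – 31 December 2034: 122 days, exemption $291,000 → ($628,000 − $291,000) × 3.15% × 122/365 = $3,548.1945
Total = $5,834.0589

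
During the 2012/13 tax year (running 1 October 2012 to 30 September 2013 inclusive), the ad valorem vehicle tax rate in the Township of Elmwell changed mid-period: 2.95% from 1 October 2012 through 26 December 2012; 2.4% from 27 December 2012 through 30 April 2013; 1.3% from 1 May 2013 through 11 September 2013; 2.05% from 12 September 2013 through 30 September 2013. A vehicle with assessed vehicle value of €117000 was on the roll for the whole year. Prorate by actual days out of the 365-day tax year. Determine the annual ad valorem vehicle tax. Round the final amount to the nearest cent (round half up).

€2467.58

1 October – 26 December 2012: 87 days at 2.95% → €117000 × 2.95% × 87/365 = €822.6863
27 December 2012 – 30 April 2013: 125 days at 2.4% → €117000 × 2.4% × 125/365 = €961.6438
1 May – 11 September 2013: 134 days at 1.3% → €117000 × 1.3% × 134/365 = €558.3945
12 September – 30 September 2013: 19 days at 2.05% → €117000 × 2.05% × 19/365 = €124.8534
Total = €2467.5781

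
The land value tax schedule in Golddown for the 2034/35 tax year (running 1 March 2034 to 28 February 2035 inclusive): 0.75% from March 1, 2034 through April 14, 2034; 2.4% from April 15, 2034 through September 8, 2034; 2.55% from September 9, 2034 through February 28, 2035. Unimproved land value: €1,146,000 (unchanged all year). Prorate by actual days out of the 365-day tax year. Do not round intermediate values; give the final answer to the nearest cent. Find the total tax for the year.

March 1 – April 14, 2034: 45 days at 0.75% → €1,146,000 × 0.75% × 45/365 = €1,059.6575
April 15 – September 8, 2034: 147 days at 2.4% → €1,146,000 × 2.4% × 147/365 = €11,076.9534
September 9, 2034 – February 28, 2035: 173 days at 2.55% → €1,146,000 × 2.55% × 173/365 = €13,850.9014
Total = €25,987.5123

€25,987.51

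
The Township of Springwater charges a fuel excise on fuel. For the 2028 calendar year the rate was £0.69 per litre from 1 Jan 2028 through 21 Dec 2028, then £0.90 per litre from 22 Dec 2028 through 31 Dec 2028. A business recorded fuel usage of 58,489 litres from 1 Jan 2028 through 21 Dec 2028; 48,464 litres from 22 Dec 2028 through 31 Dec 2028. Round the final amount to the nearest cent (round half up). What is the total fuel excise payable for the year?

1 Jan – 21 Dec 2028: 58,489 litres at £0.69/litre → £40,357.41
22 Dec – 31 Dec 2028: 48,464 litres at £0.90/litre → £43,617.60

£83,975.01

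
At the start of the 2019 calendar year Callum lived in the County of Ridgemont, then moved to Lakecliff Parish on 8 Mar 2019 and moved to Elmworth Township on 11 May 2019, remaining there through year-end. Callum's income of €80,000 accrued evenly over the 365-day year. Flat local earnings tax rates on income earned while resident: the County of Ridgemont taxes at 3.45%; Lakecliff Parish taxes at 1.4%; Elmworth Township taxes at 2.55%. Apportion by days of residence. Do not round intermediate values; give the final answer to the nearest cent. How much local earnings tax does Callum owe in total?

The County of Ridgemont, 1 Jan – 7 Mar 2019: 66 days → €80,000 × 3.45% × 66/365 = €499.0685
Lakecliff Parish, 8 Mar – 10 May 2019: 64 days → €80,000 × 1.4% × 64/365 = €196.3836
Elmworth Township, 11 May – 31 Dec 2019: 235 days → €80,000 × 2.55% × 235/365 = €1,313.4247
Total = €2,008.8767

€2,008.88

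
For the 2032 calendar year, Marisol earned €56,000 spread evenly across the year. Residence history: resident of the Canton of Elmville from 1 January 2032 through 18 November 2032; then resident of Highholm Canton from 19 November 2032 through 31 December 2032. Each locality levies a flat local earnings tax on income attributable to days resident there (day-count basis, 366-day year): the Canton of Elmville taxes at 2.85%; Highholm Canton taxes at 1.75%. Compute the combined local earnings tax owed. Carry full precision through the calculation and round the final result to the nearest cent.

The Canton of Elmville, 1 January – 18 November 2032: 323 days → €56,000 × 2.85% × 323/366 = €1,408.4918
Highholm Canton, 19 November – 31 December 2032: 43 days → €56,000 × 1.75% × 43/366 = €115.1366
Total = €1,523.6284

€1,523.63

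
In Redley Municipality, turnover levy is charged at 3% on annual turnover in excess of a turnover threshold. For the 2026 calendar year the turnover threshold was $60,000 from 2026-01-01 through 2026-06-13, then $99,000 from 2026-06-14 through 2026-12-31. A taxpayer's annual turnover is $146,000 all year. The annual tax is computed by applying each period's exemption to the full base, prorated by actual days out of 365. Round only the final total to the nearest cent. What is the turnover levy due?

$1,935.70

2026-01-01 to 2026-06-13: 164 days, exemption $60,000 → ($146,000 − $60,000) × 3% × 164/365 = $1,159.2329
2026-06-14 to 2026-12-31: 201 days, exemption $99,000 → ($146,000 − $99,000) × 3% × 201/365 = $776.4658
Total = $1,935.6986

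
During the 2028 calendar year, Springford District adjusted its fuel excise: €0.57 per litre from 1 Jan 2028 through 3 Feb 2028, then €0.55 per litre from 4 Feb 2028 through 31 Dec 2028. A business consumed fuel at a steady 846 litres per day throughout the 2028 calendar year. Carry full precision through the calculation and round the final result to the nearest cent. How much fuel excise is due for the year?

€170,875.08

1 Jan – 3 Feb 2028: 34 days × 846 litres/day = 28,764 litres at €0.57/litre → €16,395.48
4 Feb – 31 Dec 2028: 332 days × 846 litres/day = 280,872 litres at €0.55/litre → €154,479.60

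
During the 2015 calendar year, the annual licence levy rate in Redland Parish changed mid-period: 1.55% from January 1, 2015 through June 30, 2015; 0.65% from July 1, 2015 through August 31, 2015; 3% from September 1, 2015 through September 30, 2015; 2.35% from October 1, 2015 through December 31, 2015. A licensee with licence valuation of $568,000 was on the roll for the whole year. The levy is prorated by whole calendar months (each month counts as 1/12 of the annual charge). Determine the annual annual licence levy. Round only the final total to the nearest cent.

January 1 – June 30, 2015: 6 months at 1.55% → $568,000 × 1.55% × 6/12 = $4,402.0000
July 1 – August 31, 2015: 2 months at 0.65% → $568,000 × 0.65% × 2/12 = $615.3333
September 1 – September 30, 2015: 1 month at 3% → $568,000 × 3% × 1/12 = $1,420.0000
October 1 – December 31, 2015: 3 months at 2.35% → $568,000 × 2.35% × 3/12 = $3,337.0000
Total = $9,774.3333

$9,774.33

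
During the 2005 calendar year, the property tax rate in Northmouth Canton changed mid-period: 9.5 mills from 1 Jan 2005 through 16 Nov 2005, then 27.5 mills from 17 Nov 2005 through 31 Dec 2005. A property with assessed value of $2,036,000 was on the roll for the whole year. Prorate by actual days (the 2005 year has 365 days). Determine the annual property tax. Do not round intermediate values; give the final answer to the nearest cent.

$23,860.25

1 Jan – 16 Nov 2005: 320 days at 9.5 mills → $2,036,000 × 0.95% × 320/365 = $16,957.3699
17 Nov – 31 Dec 2005: 45 days at 27.5 mills → $2,036,000 × 2.75% × 45/365 = $6,902.8767
Total = $23,860.2466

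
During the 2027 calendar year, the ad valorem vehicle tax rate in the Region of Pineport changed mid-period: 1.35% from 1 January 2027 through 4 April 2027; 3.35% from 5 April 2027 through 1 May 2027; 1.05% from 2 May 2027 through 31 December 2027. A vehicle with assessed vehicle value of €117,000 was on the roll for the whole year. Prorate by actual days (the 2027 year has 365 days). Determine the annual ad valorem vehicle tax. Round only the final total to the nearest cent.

1 January – 4 April 2027: 94 days at 1.35% → €117,000 × 1.35% × 94/365 = €406.7753
5 April – 1 May 2027: 27 days at 3.35% → €117,000 × 3.35% × 27/365 = €289.9356
2 May – 31 December 2027: 244 days at 1.05% → €117,000 × 1.05% × 244/365 = €821.2438
Total = €1,517.9548

€1,517.95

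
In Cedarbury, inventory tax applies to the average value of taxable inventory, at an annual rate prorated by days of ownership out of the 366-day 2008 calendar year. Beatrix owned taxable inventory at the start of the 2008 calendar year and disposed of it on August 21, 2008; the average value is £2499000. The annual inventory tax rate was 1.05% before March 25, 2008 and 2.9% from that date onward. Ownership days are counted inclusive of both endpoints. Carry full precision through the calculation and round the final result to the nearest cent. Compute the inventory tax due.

January 1 – March 24, 2008: 84 days at 1.05% → £2499000 × 1.05% × 84/366 = £6022.1803
March 25 – August 21, 2008: 150 days at 2.9% → £2499000 × 2.9% × 150/366 = £29701.2295
Total = £35723.4098

£35723.41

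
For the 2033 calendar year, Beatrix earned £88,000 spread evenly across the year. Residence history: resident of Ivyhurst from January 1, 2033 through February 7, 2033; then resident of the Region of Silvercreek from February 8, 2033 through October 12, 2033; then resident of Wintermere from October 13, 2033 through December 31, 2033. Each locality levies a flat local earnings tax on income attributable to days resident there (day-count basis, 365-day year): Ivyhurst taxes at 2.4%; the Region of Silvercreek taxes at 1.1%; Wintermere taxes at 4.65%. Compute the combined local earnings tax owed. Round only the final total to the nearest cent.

Ivyhurst, January 1 – February 7, 2033: 38 days → £88,000 × 2.4% × 38/365 = £219.8795
The Region of Silvercreek, February 8 – October 12, 2033: 247 days → £88,000 × 1.1% × 247/365 = £655.0575
Wintermere, October 13 – December 31, 2033: 80 days → £88,000 × 4.65% × 80/365 = £896.8767
Total = £1,771.8137

£1,771.81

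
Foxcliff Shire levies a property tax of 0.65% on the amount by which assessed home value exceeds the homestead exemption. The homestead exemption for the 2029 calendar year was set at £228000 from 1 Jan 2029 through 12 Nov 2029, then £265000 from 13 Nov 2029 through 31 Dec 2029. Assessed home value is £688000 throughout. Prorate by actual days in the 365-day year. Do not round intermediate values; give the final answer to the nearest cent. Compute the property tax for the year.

1 Jan – 12 Nov 2029: 316 days, exemption £228000 → (£688000 − £228000) × 0.65% × 316/365 = £2588.6027
13 Nov – 31 Dec 2029: 49 days, exemption £265000 → (£688000 − £265000) × 0.65% × 49/365 = £369.1110
Total = £2957.7137

£2957.71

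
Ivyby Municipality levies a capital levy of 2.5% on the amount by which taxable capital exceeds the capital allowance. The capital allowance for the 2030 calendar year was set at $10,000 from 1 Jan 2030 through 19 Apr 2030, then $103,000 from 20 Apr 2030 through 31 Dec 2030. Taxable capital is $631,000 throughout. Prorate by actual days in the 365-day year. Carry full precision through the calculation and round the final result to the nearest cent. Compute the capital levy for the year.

$13,894.32

1 Jan – 19 Apr 2030: 109 days, exemption $10,000 → ($631,000 − $10,000) × 2.5% × 109/365 = $4,636.2329
20 Apr – 31 Dec 2030: 256 days, exemption $103,000 → ($631,000 − $103,000) × 2.5% × 256/365 = $9,258.0822
Total = $13,894.3151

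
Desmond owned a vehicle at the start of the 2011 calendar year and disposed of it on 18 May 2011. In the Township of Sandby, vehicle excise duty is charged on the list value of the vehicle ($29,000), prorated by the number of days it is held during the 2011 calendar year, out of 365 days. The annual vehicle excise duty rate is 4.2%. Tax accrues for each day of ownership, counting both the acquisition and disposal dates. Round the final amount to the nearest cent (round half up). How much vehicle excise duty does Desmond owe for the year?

$460.50

Days held (1 Jan – 18 May 2011): 138 out of 365
Tax = $29,000 × 4.2% × 138/365 = $460.5041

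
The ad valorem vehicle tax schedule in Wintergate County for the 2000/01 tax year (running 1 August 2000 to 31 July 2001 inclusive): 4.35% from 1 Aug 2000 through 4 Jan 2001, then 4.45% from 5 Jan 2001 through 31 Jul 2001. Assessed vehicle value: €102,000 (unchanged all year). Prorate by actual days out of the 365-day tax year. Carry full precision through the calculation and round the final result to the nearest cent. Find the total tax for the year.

€4,495.13

1 Aug 2000 – 4 Jan 2001: 157 days at 4.35% → €102,000 × 4.35% × 157/365 = €1,908.5178
5 Jan – 31 Jul 2001: 208 days at 4.45% → €102,000 × 4.45% × 208/365 = €2,586.6082
Total = €4,495.1260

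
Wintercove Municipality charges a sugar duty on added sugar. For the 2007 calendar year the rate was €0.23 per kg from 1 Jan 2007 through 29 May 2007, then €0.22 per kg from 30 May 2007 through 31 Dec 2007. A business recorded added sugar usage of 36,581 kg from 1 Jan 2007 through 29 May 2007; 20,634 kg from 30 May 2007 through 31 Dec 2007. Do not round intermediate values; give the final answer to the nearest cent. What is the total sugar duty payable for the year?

€12,953.11

1 Jan – 29 May 2007: 36,581 kg at €0.23/kg → €8,413.63
30 May – 31 Dec 2007: 20,634 kg at €0.22/kg → €4,539.48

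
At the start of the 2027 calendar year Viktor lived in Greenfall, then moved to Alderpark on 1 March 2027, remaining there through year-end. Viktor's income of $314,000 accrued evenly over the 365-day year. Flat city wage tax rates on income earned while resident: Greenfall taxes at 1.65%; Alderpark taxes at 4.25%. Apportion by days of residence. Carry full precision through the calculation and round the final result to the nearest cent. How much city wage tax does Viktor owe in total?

$12,025.34

Greenfall, 1 January – 28 February 2027: 59 days → $314,000 × 1.65% × 59/365 = $837.4767
Alderpark, 1 March – 31 December 2027: 306 days → $314,000 × 4.25% × 306/365 = $11,187.8630
Total = $12,025.3397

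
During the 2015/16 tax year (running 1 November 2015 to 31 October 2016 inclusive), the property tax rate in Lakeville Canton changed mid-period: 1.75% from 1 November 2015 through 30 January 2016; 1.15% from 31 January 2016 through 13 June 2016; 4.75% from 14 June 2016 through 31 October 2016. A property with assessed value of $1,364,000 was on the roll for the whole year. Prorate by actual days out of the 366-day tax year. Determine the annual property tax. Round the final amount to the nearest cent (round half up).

1 November 2015 – 30 January 2016: 91 days at 1.75% → $1,364,000 × 1.75% × 91/366 = $5,934.8907
31 January – 13 June 2016: 135 days at 1.15% → $1,364,000 × 1.15% × 135/366 = $5,785.8197
14 June – 31 October 2016: 140 days at 4.75% → $1,364,000 × 4.75% × 140/366 = $24,783.0601
Total = $36,503.7705

$36,503.77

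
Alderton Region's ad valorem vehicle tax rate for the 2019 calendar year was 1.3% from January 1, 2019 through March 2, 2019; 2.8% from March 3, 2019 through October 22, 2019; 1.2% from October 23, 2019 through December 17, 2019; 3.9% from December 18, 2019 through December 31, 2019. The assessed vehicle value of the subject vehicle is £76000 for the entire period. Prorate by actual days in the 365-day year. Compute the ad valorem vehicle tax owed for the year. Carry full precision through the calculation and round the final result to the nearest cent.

£1782.98

January 1 – March 2, 2019: 61 days at 1.3% → £76000 × 1.3% × 61/365 = £165.1178
March 3 – October 22, 2019: 234 days at 2.8% → £76000 × 2.8% × 234/365 = £1364.2521
October 23 – December 17, 2019: 56 days at 1.2% → £76000 × 1.2% × 56/365 = £139.9233
December 18 – December 31, 2019: 14 days at 3.9% → £76000 × 3.9% × 14/365 = £113.6877
Total = £1782.9808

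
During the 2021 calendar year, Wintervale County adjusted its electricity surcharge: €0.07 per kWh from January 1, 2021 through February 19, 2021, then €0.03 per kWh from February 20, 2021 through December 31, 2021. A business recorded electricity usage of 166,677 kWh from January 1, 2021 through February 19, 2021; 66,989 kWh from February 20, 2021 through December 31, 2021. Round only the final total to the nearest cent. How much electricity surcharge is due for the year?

January 1 – February 19, 2021: 166,677 kWh at €0.07/kWh → €11,667.39
February 20 – December 31, 2021: 66,989 kWh at €0.03/kWh → €2,009.67

€13,677.06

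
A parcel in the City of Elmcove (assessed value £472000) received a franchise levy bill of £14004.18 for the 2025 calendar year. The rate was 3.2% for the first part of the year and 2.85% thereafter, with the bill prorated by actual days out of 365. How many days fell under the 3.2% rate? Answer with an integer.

Let d = days at the first rate; then 365 − d days at the second rate.
£472000 × [3.2%·d + 2.85%·(365−d)] / 365 = £14004.18
Solving gives d = 122, so the new rate took effect on 3 May 2025.

122 days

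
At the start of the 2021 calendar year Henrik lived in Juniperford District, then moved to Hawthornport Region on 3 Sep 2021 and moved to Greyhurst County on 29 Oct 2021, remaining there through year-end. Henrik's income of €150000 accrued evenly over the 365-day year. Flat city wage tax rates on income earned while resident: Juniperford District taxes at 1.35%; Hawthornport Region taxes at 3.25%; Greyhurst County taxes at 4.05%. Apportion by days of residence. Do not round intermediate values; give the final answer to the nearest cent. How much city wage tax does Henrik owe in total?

Juniperford District, 1 Jan – 2 Sep 2021: 245 days → €150000 × 1.35% × 245/365 = €1359.2466
Hawthornport Region, 3 Sep – 28 Oct 2021: 56 days → €150000 × 3.25% × 56/365 = €747.9452
Greyhurst County, 29 Oct – 31 Dec 2021: 64 days → €150000 × 4.05% × 64/365 = €1065.2055
Total = €3172.3973

€3172.40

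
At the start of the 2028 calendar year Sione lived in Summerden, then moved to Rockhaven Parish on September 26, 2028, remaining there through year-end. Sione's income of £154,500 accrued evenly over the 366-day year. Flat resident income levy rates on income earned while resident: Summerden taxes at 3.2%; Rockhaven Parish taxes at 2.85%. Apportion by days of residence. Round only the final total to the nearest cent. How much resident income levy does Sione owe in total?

Summerden, January 1 – September 25, 2028: 269 days → £154,500 × 3.2% × 269/366 = £3,633.7049
Rockhaven Parish, September 26 – December 31, 2028: 97 days → £154,500 × 2.85% × 97/366 = £1,166.9816
Total = £4,800.6865

£4,800.69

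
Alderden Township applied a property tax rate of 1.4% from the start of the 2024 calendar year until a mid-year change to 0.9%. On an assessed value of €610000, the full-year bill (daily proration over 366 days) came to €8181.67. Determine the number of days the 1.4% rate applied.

323 days

Let d = days at the first rate; then 366 − d days at the second rate.
€610000 × [1.4%·d + 0.9%·(366−d)] / 366 = €8181.67
Solving gives d = 323, so the new rate took effect on 19 Nov 2024.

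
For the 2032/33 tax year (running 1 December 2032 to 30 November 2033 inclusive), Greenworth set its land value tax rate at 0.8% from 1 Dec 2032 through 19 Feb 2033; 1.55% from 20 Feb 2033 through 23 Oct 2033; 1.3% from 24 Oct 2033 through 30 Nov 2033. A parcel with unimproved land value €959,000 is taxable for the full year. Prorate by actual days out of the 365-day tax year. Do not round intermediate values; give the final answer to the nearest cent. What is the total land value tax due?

€13,018.75

1 Dec 2032 – 19 Feb 2033: 81 days at 0.8% → €959,000 × 0.8% × 81/365 = €1,702.5534
20 Feb – 23 Oct 2033: 246 days at 1.55% → €959,000 × 1.55% × 246/365 = €10,018.2658
24 Oct – 30 Nov 2033: 38 days at 1.3% → €959,000 × 1.3% × 38/365 = €1,297.9342
Total = €13,018.7534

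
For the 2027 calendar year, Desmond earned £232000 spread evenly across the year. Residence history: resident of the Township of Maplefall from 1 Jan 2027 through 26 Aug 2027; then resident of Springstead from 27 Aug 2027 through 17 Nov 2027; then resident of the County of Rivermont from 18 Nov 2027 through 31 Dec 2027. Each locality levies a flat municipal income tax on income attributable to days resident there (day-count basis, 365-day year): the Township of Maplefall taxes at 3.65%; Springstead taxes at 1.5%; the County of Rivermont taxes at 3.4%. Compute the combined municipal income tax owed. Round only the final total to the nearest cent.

The Township of Maplefall, 1 Jan – 26 Aug 2027: 238 days → £232000 × 3.65% × 238/365 = £5521.6000
Springstead, 27 Aug – 17 Nov 2027: 83 days → £232000 × 1.5% × 83/365 = £791.3425
The County of Rivermont, 18 Nov – 31 Dec 2027: 44 days → £232000 × 3.4% × 44/365 = £950.8822
Total = £7263.8247

£7263.82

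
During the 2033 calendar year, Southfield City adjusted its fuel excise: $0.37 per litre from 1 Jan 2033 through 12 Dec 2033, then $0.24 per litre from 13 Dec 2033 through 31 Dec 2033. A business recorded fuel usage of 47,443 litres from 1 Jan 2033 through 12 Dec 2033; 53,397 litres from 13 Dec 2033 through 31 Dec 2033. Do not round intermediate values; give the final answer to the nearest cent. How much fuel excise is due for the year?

$30,369.19

1 Jan – 12 Dec 2033: 47,443 litres at $0.37/litre → $17,553.91
13 Dec – 31 Dec 2033: 53,397 litres at $0.24/litre → $12,815.28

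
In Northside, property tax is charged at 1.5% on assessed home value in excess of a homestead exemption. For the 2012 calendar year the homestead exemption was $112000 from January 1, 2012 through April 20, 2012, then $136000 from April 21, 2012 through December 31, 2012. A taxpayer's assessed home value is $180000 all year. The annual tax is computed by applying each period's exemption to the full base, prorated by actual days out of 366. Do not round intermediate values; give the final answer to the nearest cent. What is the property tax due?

January 1 – April 20, 2012: 111 days, exemption $112000 → ($180000 − $112000) × 1.5% × 111/366 = $309.3443
April 21 – December 31, 2012: 255 days, exemption $136000 → ($180000 − $136000) × 1.5% × 255/366 = $459.8361
Total = $769.1803

$769.18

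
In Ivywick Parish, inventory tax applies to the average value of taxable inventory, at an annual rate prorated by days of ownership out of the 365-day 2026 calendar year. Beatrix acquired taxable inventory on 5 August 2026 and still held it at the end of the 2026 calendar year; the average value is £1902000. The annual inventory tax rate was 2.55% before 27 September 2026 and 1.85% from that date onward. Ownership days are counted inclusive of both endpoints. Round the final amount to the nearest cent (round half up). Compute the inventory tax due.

£16297.27

5 August – 26 September 2026: 53 days at 2.55% → £1902000 × 2.55% × 53/365 = £7042.6110
27 September – 31 December 2026: 96 days at 1.85% → £1902000 × 1.85% × 96/365 = £9254.6630
Total = £16297.2740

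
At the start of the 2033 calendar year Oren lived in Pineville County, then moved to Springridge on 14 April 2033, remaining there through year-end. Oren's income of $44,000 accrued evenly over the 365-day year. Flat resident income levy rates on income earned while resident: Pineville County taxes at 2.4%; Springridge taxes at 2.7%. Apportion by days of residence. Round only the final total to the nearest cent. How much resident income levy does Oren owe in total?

$1,150.75

Pineville County, 1 January – 13 April 2033: 103 days → $44,000 × 2.4% × 103/365 = $297.9945
Springridge, 14 April – 31 December 2033: 262 days → $44,000 × 2.7% × 262/365 = $852.7562
Total = $1,150.7507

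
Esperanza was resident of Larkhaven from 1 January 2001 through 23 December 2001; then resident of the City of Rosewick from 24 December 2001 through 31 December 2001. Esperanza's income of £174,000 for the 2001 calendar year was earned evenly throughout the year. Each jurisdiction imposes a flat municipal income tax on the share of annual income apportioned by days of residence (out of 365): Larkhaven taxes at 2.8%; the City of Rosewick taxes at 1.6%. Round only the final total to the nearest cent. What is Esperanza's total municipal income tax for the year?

£4,826.24

Larkhaven, 1 January – 23 December 2001: 357 days → £174,000 × 2.8% × 357/365 = £4,765.2164
The City of Rosewick, 24 December – 31 December 2001: 8 days → £174,000 × 1.6% × 8/365 = £61.0192
Total = £4,826.2356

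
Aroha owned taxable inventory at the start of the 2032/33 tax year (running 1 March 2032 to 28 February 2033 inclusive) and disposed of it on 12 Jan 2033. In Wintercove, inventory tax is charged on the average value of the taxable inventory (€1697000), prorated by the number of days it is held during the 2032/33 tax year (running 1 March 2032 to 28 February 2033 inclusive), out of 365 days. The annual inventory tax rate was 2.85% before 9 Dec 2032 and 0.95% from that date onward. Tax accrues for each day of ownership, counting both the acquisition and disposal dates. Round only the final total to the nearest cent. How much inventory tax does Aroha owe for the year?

€39044.95

1 Mar – 8 Dec 2032: 283 days at 2.85% → €1697000 × 2.85% × 283/365 = €37499.0507
9 Dec 2032 – 12 Jan 2033: 35 days at 0.95% → €1697000 × 0.95% × 35/365 = €1545.8973
Total = €39044.9479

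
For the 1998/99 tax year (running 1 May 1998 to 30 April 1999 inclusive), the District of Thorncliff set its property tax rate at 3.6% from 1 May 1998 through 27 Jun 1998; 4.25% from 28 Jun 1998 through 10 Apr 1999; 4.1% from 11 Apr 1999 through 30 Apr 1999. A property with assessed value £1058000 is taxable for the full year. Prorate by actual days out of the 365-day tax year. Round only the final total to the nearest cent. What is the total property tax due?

£43785.26

1 May – 27 Jun 1998: 58 days at 3.6% → £1058000 × 3.6% × 58/365 = £6052.3397
28 Jun 1998 – 10 Apr 1999: 287 days at 4.25% → £1058000 × 4.25% × 287/365 = £35356.0411
11 Apr – 30 Apr 1999: 20 days at 4.1% → £1058000 × 4.1% × 20/365 = £2376.8767
Total = £43785.2575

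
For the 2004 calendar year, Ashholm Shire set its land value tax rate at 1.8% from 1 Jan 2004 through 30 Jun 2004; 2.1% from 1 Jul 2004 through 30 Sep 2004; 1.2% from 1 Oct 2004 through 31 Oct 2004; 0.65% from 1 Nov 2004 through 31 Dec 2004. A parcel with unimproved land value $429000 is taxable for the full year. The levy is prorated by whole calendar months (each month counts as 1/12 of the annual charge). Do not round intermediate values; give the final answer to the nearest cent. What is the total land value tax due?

1 Jan – 30 Jun 2004: 6 months at 1.8% → $429000 × 1.8% × 6/12 = $3861.0000
1 Jul – 30 Sep 2004: 3 months at 2.1% → $429000 × 2.1% × 3/12 = $2252.2500
1 Oct – 31 Oct 2004: 1 month at 1.2% → $429000 × 1.2% × 1/12 = $429.0000
1 Nov – 31 Dec 2004: 2 months at 0.65% → $429000 × 0.65% × 2/12 = $464.7500
Total = $7007.0000

$7007.00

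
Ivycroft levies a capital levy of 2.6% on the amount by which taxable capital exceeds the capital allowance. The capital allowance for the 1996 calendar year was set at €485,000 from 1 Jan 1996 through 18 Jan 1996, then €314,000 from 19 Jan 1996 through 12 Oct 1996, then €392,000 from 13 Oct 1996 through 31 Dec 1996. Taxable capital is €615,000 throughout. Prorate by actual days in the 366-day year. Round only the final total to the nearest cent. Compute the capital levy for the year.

1 Jan – 18 Jan 1996: 18 days, exemption €485,000 → (€615,000 − €485,000) × 2.6% × 18/366 = €166.2295
19 Jan – 12 Oct 1996: 268 days, exemption €314,000 → (€615,000 − €314,000) × 2.6% × 268/366 = €5,730.5137
13 Oct – 31 Dec 1996: 80 days, exemption €392,000 → (€615,000 − €392,000) × 2.6% × 80/366 = €1,267.3224
Total = €7,164.0656

€7,164.07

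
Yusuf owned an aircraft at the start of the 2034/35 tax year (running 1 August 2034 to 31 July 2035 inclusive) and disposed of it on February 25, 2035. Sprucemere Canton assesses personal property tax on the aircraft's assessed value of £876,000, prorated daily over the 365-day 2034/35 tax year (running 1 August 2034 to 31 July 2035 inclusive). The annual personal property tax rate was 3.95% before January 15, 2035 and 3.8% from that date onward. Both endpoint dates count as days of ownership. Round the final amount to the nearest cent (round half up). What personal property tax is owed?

August 1, 2034 – January 14, 2035: 167 days at 3.95% → £876,000 × 3.95% × 167/365 = £15,831.6000
January 15 – February 25, 2035: 42 days at 3.8% → £876,000 × 3.8% × 42/365 = £3,830.4000
Total = £19,662.0000

£19,662.00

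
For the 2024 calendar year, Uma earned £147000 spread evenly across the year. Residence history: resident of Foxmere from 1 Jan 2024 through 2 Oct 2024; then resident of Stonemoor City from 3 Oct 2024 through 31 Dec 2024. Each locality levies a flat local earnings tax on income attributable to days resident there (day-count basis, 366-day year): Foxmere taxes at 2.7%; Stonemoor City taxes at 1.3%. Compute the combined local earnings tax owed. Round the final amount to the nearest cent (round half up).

£3462.93

Foxmere, 1 Jan – 2 Oct 2024: 276 days → £147000 × 2.7% × 276/366 = £2993.0164
Stonemoor City, 3 Oct – 31 Dec 2024: 90 days → £147000 × 1.3% × 90/366 = £469.9180
Total = £3462.9344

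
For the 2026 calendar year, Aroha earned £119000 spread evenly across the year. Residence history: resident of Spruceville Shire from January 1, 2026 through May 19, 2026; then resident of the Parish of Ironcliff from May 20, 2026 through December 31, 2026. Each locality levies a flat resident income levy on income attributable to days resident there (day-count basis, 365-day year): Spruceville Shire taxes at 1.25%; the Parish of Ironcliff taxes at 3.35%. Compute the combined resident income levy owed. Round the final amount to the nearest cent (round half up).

£3034.83

Spruceville Shire, January 1 – May 19, 2026: 139 days → £119000 × 1.25% × 139/365 = £566.4726
The Parish of Ironcliff, May 20 – December 31, 2026: 226 days → £119000 × 3.35% × 226/365 = £2468.3534
Total = £3034.8260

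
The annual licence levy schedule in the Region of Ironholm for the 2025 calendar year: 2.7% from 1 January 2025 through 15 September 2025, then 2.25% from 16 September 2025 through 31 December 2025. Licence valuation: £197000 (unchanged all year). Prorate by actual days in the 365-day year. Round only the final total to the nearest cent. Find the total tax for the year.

1 January – 15 September 2025: 258 days at 2.7% → £197000 × 2.7% × 258/365 = £3759.7315
16 September – 31 December 2025: 107 days at 2.25% → £197000 × 2.25% × 107/365 = £1299.3904
Total = £5059.1219

£5059.12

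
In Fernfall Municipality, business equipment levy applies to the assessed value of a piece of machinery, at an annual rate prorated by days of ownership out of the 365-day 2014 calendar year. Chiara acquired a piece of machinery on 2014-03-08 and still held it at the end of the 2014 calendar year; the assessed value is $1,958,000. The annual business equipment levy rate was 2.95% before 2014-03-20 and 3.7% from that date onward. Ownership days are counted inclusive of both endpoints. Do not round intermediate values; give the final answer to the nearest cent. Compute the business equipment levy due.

2014-03-08 to 2014-03-19: 12 days at 2.95% → $1,958,000 × 2.95% × 12/365 = $1,898.9918
2014-03-20 to 2014-12-31: 287 days at 3.7% → $1,958,000 × 3.7% × 287/365 = $56,964.3890
Total = $58,863.3808

$58,863.38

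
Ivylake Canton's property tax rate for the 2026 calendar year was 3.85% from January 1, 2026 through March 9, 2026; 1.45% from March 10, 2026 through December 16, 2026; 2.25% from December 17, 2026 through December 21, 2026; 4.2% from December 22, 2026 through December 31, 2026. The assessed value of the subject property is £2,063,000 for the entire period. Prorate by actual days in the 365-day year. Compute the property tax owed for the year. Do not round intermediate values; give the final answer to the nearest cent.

£40,918.05

January 1 – March 9, 2026: 68 days at 3.85% → £2,063,000 × 3.85% × 68/365 = £14,797.0795
March 10 – December 16, 2026: 282 days at 1.45% → £2,063,000 × 1.45% × 282/365 = £23,111.2521
December 17 – December 21, 2026: 5 days at 2.25% → £2,063,000 × 2.25% × 5/365 = £635.8562
December 22 – December 31, 2026: 10 days at 4.2% → £2,063,000 × 4.2% × 10/365 = £2,373.8630
Total = £40,918.0507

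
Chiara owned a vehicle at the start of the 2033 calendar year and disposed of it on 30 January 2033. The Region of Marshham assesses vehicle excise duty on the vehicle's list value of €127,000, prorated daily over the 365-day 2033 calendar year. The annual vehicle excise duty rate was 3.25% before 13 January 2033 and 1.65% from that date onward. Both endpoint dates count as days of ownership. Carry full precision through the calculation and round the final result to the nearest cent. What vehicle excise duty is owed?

€239.04

1 January – 12 January 2033: 12 days at 3.25% → €127,000 × 3.25% × 12/365 = €135.6986
13 January – 30 January 2033: 18 days at 1.65% → €127,000 × 1.65% × 18/365 = €103.3397
Total = €239.0384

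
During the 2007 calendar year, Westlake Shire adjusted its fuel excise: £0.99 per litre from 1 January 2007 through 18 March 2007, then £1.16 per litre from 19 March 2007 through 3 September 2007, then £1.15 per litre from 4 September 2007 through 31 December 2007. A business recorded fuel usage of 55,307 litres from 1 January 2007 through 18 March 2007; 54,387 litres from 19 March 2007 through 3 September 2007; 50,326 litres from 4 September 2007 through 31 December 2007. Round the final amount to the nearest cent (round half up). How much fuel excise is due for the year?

1 January – 18 March 2007: 55,307 litres at £0.99/litre → £54,753.93
19 March – 3 September 2007: 54,387 litres at £1.16/litre → £63,088.92
4 September – 31 December 2007: 50,326 litres at £1.15/litre → £57,874.90

£175,717.75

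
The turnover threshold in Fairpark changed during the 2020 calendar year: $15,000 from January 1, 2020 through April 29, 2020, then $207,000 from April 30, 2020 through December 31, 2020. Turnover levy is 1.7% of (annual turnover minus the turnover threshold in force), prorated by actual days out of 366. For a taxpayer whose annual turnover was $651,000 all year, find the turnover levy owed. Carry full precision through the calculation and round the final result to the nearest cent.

January 1 – April 29, 2020: 120 days, exemption $15,000 → ($651,000 − $15,000) × 1.7% × 120/366 = $3,544.9180
April 30 – December 31, 2020: 246 days, exemption $207,000 → ($651,000 − $207,000) × 1.7% × 246/366 = $5,073.2459
Total = $8,618.1639

$8,618.16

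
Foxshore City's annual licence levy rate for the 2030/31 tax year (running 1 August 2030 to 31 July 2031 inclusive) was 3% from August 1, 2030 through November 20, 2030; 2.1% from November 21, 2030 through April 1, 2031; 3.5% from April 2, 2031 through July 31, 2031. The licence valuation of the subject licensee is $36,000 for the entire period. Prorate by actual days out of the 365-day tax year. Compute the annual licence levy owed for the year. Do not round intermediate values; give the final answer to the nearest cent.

August 1 – November 20, 2030: 112 days at 3% → $36,000 × 3% × 112/365 = $331.3973
November 21, 2030 – April 1, 2031: 132 days at 2.1% → $36,000 × 2.1% × 132/365 = $273.4027
April 2 – July 31, 2031: 121 days at 3.5% → $36,000 × 3.5% × 121/365 = $417.6986
Total = $1,022.4986

$1,022.50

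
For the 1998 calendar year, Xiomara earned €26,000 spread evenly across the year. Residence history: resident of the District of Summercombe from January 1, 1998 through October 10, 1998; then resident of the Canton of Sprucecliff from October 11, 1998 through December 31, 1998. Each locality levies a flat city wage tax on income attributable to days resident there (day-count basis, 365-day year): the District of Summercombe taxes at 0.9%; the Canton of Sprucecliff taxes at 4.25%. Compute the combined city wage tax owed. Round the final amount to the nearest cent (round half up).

€429.68

The District of Summercombe, January 1 – October 10, 1998: 283 days → €26,000 × 0.9% × 283/365 = €181.4301
The Canton of Sprucecliff, October 11 – December 31, 1998: 82 days → €26,000 × 4.25% × 82/365 = €248.2466
Total = €429.6767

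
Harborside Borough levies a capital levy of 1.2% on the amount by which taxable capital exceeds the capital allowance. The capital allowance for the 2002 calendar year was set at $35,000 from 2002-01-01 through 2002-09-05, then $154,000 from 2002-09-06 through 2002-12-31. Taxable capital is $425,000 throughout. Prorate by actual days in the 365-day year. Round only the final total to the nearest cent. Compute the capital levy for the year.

2002-01-01 to 2002-09-05: 248 days, exemption $35,000 → ($425,000 − $35,000) × 1.2% × 248/365 = $3,179.8356
2002-09-06 to 2002-12-31: 117 days, exemption $154,000 → ($425,000 − $154,000) × 1.2% × 117/365 = $1,042.4219
Total = $4,222.2575

$4,222.26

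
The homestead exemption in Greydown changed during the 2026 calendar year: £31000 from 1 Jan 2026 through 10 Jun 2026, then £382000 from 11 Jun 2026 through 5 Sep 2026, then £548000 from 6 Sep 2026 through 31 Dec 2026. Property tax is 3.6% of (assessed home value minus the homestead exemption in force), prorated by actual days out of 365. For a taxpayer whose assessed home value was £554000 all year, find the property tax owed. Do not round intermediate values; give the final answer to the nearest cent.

1 Jan – 10 Jun 2026: 161 days, exemption £31000 → (£554000 − £31000) × 3.6% × 161/365 = £8304.9534
11 Jun – 5 Sep 2026: 87 days, exemption £382000 → (£554000 − £382000) × 3.6% × 87/365 = £1475.9014
6 Sep – 31 Dec 2026: 117 days, exemption £548000 → (£554000 − £548000) × 3.6% × 117/365 = £69.2384
Total = £9850.0932

£9850.09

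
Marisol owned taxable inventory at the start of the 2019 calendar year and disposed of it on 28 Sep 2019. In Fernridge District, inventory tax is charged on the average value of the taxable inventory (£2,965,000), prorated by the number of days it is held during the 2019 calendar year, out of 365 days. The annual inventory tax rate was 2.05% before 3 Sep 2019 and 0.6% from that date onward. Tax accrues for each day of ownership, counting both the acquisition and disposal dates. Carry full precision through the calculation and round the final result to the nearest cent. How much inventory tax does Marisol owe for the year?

£42,066.45

1 Jan – 2 Sep 2019: 245 days at 2.05% → £2,965,000 × 2.05% × 245/365 = £40,799.2123
3 Sep – 28 Sep 2019: 26 days at 0.6% → £2,965,000 × 0.6% × 26/365 = £1,267.2329
Total = £42,066.4452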